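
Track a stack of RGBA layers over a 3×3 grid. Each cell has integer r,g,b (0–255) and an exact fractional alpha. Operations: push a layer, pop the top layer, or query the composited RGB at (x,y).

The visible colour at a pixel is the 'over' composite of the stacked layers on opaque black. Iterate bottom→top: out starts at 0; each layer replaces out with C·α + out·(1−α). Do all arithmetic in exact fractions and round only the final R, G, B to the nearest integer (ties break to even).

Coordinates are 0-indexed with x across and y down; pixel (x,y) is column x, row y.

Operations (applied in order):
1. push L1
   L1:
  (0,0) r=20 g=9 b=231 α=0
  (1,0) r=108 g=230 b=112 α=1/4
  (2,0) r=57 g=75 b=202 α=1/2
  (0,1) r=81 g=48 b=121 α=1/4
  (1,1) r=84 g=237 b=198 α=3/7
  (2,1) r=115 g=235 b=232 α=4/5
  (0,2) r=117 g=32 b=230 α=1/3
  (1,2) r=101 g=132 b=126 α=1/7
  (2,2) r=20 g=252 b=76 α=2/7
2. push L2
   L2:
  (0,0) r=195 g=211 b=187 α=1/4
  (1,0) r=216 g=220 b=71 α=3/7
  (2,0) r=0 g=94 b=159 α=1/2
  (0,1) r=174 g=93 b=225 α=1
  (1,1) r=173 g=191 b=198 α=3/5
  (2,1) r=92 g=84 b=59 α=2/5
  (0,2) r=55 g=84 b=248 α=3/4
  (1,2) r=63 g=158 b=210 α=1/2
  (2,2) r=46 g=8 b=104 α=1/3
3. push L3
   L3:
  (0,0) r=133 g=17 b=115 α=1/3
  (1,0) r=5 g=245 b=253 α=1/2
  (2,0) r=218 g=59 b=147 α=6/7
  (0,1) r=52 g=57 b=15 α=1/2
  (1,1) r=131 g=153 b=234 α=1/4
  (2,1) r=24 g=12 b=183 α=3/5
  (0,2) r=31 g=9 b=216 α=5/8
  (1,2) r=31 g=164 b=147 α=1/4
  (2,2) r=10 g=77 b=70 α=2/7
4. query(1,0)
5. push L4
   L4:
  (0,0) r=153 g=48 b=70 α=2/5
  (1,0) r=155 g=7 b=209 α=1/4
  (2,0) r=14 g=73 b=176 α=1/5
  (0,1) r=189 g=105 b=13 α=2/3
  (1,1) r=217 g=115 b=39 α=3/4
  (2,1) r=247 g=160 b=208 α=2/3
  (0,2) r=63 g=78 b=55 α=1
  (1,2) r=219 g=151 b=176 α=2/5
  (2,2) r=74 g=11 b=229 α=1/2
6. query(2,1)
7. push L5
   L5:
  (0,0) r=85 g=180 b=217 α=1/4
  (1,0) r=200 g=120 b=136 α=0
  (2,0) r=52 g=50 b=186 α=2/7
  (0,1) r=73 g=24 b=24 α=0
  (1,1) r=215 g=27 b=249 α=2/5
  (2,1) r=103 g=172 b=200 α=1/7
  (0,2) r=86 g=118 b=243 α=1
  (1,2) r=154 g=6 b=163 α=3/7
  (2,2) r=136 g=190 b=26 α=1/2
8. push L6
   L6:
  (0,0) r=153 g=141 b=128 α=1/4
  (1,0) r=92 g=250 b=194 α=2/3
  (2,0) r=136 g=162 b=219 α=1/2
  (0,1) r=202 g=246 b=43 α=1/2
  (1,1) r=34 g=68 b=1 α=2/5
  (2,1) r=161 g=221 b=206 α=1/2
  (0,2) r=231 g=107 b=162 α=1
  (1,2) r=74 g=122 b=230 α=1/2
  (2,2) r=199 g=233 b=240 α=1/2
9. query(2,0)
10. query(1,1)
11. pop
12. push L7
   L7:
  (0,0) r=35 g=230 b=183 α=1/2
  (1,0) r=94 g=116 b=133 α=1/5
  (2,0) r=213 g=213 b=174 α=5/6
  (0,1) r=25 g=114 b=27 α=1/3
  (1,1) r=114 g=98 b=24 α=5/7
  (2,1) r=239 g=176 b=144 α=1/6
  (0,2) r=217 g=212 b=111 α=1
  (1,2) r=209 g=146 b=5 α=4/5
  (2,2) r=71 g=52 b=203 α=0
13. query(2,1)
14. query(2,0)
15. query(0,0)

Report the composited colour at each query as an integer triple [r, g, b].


at x=1,y=0 over L1,L2,L3:
+L1 (α=1/4) → [27, 115/2, 28]
+L2 (α=3/7) → [108, 890/7, 325/7]
+L3 (α=1/2) → [113/2, 2605/14, 1048/7]
rounded: [56, 186, 150]

query (2,1) [L1,L2,L3,L4] — begin 0,0,0
after L1 α=4/5: [92, 188, 928/5]
after L2 α=2/5: [92, 732/5, 3374/25]
after L3 α=3/5: [256/5, 1644/25, 20473/125]
after L4 α=2/3: [2726/15, 9644/75, 72473/375]
= [182, 129, 193]

query (2,0) [L1,L2,L3,L4,L5,L6] — begin 0,0,0
after L1 α=1/2: [57/2, 75/2, 101]
after L2 α=1/2: [57/4, 263/4, 130]
after L3 α=6/7: [5289/28, 1679/28, 1012/7]
after L4 α=1/5: [5387/35, 438/7, 1056/7]
after L5 α=2/7: [6115/49, 2890/49, 7884/49]
after L6 α=1/2: [12779/98, 5414/49, 18615/98]
→ [130, 110, 190]

(1,1) stack=L1,L2,L3,L4,L5,L6; from [0,0,0]:
+L1 (α=3/7) → [36, 711/7, 594/7]
+L2 (α=3/5) → [591/5, 5433/35, 5346/35]
+L3 (α=1/4) → [607/5, 10827/70, 6057/35]
+L4 (α=3/4) → [1931/10, 34977/280, 2538/35]
+L5 (α=2/5) → [10093/50, 120051/1400, 25044/175]
+L6 (α=2/5) → [33679/250, 550553/7000, 75482/875]
rounded: [135, 79, 86]

(2,1) stack=L1,L2,L3,L4,L5,L7; from [0,0,0]:
L1 α=4/5: [92, 188, 928/5]
L2 α=2/5: [92, 732/5, 3374/25]
L3 α=3/5: [256/5, 1644/25, 20473/125]
L4 α=2/3: [2726/15, 9644/75, 72473/375]
L5 α=1/7: [5967/35, 23588/175, 24278/125]
L7 α=1/6: [3820/21, 4958/35, 13939/75]
rounded: [182, 142, 186]

(2,0) stack=L1,L2,L3,L4,L5,L7; from [0,0,0]:
L1 α=1/2: [57/2, 75/2, 101]
L2 α=1/2: [57/4, 263/4, 130]
L3 α=6/7: [5289/28, 1679/28, 1012/7]
L4 α=1/5: [5387/35, 438/7, 1056/7]
L5 α=2/7: [6115/49, 2890/49, 7884/49]
L7 α=5/6: [29150/147, 55075/294, 8419/49]
→ [198, 187, 172]

at x=0,y=0 over L1,L2,L3,L4,L5,L7:
after L1 α=0: [0, 0, 0]
after L2 α=1/4: [195/4, 211/4, 187/4]
after L3 α=1/3: [461/6, 245/6, 139/2]
after L4 α=2/5: [1073/10, 437/10, 697/10]
after L5 α=1/4: [4069/40, 3111/40, 4261/40]
after L7 α=1/2: [5469/80, 12311/80, 11581/80]
= [68, 154, 145]


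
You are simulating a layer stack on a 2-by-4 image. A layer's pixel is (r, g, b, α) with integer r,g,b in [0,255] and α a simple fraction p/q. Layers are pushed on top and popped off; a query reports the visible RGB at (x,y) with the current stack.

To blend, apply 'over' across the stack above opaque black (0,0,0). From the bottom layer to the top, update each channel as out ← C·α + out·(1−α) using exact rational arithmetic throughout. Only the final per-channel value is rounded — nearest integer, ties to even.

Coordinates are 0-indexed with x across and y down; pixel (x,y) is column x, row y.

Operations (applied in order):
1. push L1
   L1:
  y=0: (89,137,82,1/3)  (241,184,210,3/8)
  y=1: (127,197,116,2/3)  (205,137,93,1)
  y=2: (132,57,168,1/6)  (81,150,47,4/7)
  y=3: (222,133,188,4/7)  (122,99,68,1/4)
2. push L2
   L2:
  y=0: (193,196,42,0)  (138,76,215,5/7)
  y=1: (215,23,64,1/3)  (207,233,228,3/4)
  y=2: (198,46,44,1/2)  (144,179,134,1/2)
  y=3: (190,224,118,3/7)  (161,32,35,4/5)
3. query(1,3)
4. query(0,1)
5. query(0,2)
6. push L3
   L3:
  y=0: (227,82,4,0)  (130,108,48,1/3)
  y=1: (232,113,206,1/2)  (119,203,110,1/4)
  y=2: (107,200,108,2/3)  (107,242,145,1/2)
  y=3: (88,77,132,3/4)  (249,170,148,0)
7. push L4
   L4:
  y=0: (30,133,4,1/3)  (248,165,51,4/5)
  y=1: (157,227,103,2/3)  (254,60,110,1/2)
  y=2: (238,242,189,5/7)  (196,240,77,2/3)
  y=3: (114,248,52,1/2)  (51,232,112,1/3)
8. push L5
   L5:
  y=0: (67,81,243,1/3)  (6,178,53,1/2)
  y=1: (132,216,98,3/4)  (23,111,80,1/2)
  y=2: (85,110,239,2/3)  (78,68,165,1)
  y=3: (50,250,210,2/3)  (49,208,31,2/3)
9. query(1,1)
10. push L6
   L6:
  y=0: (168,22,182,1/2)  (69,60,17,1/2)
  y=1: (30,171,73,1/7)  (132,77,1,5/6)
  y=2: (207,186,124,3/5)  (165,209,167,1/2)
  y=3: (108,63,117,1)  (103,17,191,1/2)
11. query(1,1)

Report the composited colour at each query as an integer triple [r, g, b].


at x=1,y=3 over L1,L2:
+L1 (α=1/4) → [61/2, 99/4, 17]
+L2 (α=4/5) → [1349/10, 611/20, 157/5]
→ [135, 31, 31]

query (0,1) [L1,L2] — begin 0,0,0
+L1 (α=2/3) → [254/3, 394/3, 232/3]
+L2 (α=1/3) → [1153/9, 857/9, 656/9]
= [128, 95, 73]

query (0,2) [L1,L2] — begin 0,0,0
+L1 (α=1/6) → [22, 19/2, 28]
+L2 (α=1/2) → [110, 111/4, 36]
→ [110, 28, 36]

query (1,1) [L1,L2,L3,L4,L5] — begin 0,0,0
+L1 (α=1) → [205, 137, 93]
+L2 (α=3/4) → [413/2, 209, 777/4]
+L3 (α=1/4) → [1477/8, 415/2, 2771/16]
+L4 (α=1/2) → [3509/16, 535/4, 4531/32]
+L5 (α=1/2) → [3877/32, 979/8, 7091/64]
rounded: [121, 122, 111]

at x=1,y=1 over L1,L2,L3,L4,L5,L6:
L1 α=1: [205, 137, 93]
L2 α=3/4: [413/2, 209, 777/4]
L3 α=1/4: [1477/8, 415/2, 2771/16]
L4 α=1/2: [3509/16, 535/4, 4531/32]
L5 α=1/2: [3877/32, 979/8, 7091/64]
L6 α=5/6: [24997/192, 1353/16, 7411/384]
rounded: [130, 85, 19]


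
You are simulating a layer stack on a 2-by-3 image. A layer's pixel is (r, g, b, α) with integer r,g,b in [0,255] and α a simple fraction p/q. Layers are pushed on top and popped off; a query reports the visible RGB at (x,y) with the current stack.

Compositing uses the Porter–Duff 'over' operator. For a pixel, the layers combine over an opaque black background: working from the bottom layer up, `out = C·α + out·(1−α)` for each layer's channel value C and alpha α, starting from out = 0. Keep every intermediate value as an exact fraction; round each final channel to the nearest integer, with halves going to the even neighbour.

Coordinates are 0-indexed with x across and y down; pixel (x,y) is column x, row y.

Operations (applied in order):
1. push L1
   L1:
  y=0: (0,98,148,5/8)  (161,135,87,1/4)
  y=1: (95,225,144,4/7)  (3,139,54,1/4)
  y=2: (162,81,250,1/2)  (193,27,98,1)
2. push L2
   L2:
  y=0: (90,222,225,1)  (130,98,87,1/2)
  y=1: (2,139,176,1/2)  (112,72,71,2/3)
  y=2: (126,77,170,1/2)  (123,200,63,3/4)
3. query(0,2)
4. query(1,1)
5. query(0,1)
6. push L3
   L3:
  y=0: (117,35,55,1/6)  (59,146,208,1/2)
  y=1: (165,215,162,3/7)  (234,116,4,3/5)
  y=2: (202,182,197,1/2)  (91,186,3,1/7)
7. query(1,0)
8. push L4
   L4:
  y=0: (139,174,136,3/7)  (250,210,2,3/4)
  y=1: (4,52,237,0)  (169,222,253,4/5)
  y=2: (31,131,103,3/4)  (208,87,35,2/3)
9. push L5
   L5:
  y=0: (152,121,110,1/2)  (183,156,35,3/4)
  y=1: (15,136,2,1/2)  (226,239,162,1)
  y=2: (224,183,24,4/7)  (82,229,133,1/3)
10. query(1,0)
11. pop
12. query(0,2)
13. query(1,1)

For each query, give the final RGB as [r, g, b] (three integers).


at x=0,y=2 over L1,L2:
+L1 (α=1/2) → [81, 81/2, 125]
+L2 (α=1/2) → [207/2, 235/4, 295/2]
= [104, 59, 148]

(1,1) stack=L1,L2; from [0,0,0]:
L1 α=1/4: [3/4, 139/4, 27/2]
L2 α=2/3: [899/12, 715/12, 311/6]
rounded: [75, 60, 52]

query (0,1) [L1,L2] — begin 0,0,0
+L1 (α=4/7) → [380/7, 900/7, 576/7]
+L2 (α=1/2) → [197/7, 1873/14, 904/7]
→ [28, 134, 129]

at x=1,y=0 over L1,L2,L3:
after L1 α=1/4: [161/4, 135/4, 87/4]
after L2 α=1/2: [681/8, 527/8, 435/8]
after L3 α=1/2: [1153/16, 1695/16, 2099/16]
→ [72, 106, 131]

at x=1,y=0 over L1,L2,L3,L4,L5:
L1 α=1/4: [161/4, 135/4, 87/4]
L2 α=1/2: [681/8, 527/8, 435/8]
L3 α=1/2: [1153/16, 1695/16, 2099/16]
L4 α=3/4: [13153/64, 11775/64, 2195/64]
L5 α=3/4: [48289/256, 41727/256, 8915/256]
rounded: [189, 163, 35]

query (0,2) [L1,L2,L3,L4] — begin 0,0,0
+L1 (α=1/2) → [81, 81/2, 125]
+L2 (α=1/2) → [207/2, 235/4, 295/2]
+L3 (α=1/2) → [611/4, 963/8, 689/4]
+L4 (α=3/4) → [983/16, 4107/32, 1925/16]
rounded: [61, 128, 120]

(1,1) stack=L1,L2,L3,L4; from [0,0,0]:
L1 α=1/4: [3/4, 139/4, 27/2]
L2 α=2/3: [899/12, 715/12, 311/6]
L3 α=3/5: [5111/30, 2803/30, 347/15]
L4 α=4/5: [25391/150, 29443/150, 15527/75]
rounded: [169, 196, 207]


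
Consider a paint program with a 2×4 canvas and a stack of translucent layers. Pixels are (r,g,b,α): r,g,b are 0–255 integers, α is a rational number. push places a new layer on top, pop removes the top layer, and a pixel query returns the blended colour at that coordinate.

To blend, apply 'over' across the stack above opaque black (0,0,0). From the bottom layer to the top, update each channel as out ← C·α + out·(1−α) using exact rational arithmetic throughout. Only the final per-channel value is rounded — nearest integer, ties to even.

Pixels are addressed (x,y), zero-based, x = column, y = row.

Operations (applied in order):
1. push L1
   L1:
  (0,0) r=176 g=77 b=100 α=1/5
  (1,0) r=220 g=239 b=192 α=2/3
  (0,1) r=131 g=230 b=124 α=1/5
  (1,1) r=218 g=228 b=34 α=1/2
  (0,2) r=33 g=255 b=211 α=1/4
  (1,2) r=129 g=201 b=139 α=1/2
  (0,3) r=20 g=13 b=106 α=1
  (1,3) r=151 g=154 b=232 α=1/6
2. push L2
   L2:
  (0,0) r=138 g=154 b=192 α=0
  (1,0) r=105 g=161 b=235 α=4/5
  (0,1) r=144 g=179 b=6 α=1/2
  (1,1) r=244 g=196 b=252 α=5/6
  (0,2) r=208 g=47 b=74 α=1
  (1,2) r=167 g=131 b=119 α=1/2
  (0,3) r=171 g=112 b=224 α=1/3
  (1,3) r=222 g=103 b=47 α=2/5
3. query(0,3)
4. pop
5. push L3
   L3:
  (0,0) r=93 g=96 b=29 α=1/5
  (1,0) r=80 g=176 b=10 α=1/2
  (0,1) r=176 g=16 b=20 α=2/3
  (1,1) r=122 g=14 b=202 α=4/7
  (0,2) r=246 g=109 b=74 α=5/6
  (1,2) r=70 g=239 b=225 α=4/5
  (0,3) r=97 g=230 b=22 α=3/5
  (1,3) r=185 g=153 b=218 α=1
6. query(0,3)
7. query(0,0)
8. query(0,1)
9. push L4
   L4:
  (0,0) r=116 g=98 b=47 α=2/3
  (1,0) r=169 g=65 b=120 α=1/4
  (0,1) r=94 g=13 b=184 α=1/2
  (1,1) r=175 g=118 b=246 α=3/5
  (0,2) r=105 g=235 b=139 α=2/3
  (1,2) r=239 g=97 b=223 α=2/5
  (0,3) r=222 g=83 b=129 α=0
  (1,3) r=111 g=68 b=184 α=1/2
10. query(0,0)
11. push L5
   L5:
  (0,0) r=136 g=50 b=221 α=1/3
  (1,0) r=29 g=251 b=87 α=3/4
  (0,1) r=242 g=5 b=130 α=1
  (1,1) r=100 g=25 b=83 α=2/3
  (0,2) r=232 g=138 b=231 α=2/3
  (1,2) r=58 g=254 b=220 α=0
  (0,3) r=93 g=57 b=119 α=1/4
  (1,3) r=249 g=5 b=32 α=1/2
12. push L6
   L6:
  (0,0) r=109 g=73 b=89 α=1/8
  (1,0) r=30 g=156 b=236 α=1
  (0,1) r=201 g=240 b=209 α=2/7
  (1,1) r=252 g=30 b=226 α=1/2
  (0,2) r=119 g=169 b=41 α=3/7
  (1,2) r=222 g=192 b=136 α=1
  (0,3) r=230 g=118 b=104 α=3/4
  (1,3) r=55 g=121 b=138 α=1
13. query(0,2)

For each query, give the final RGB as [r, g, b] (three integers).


(0,3) stack=L1,L2; from [0,0,0]:
after L1 α=1: [20, 13, 106]
after L2 α=1/3: [211/3, 46, 436/3]
= [70, 46, 145]

query (0,3) [L1,L3] — begin 0,0,0
after L1 α=1: [20, 13, 106]
after L3 α=3/5: [331/5, 716/5, 278/5]
= [66, 143, 56]

(0,0) stack=L1,L3; from [0,0,0]:
+L1 (α=1/5) → [176/5, 77/5, 20]
+L3 (α=1/5) → [1169/25, 788/25, 109/5]
= [47, 32, 22]

(0,1) stack=L1,L3; from [0,0,0]:
L1 α=1/5: [131/5, 46, 124/5]
L3 α=2/3: [1891/15, 26, 108/5]
rounded: [126, 26, 22]

at x=0,y=0 over L1,L3,L4:
after L1 α=1/5: [176/5, 77/5, 20]
after L3 α=1/5: [1169/25, 788/25, 109/5]
after L4 α=2/3: [2323/25, 1896/25, 193/5]
= [93, 76, 39]

at x=0,y=2 over L1,L3,L4,L5,L6:
L1 α=1/4: [33/4, 255/4, 211/4]
L3 α=5/6: [1651/8, 2435/24, 1691/24]
L4 α=2/3: [3331/24, 13715/72, 8363/72]
L5 α=2/3: [14467/72, 33587/216, 41627/216]
L6 α=3/7: [20893/126, 60965/378, 48269/378]
rounded: [166, 161, 128]


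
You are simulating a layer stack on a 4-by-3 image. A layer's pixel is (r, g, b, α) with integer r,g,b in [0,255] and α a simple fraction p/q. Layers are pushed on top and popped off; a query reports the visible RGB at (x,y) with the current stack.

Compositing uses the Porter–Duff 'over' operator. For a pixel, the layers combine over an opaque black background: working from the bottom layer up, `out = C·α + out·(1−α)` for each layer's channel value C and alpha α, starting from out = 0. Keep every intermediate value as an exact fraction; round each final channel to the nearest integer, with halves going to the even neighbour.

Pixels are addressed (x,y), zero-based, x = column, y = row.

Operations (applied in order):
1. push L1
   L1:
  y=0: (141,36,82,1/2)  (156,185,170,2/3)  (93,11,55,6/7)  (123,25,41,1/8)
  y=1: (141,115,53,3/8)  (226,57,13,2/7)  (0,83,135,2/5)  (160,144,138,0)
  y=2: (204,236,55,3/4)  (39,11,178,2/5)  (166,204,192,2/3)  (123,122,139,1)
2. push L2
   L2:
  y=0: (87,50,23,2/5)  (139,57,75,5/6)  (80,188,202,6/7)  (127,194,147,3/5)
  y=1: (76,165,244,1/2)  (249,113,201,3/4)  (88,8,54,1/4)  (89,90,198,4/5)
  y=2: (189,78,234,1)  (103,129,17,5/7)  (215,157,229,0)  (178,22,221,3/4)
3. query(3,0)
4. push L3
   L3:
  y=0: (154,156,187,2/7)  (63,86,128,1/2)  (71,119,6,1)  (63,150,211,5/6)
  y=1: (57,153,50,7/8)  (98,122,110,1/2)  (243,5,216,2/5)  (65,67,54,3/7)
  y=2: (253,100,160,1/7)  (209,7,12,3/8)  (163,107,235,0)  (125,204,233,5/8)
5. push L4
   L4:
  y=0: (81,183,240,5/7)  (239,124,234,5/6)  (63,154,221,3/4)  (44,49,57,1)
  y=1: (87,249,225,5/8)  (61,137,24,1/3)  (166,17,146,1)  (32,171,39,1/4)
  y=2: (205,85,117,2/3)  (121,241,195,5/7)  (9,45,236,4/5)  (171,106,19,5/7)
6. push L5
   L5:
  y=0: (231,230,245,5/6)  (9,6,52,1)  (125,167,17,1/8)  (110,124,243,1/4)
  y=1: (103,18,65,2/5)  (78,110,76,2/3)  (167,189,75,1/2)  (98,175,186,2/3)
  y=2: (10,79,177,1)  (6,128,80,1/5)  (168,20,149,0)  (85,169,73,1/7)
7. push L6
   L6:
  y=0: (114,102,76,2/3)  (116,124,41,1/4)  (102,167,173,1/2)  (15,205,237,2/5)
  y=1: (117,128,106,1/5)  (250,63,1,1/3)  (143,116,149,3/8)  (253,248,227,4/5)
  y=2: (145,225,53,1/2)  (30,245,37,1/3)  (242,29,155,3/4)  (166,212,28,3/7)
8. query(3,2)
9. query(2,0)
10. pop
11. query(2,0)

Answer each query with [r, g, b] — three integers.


query (3,0) [L1,L2] — begin 0,0,0
+L1 (α=1/8) → [123/8, 25/8, 41/8]
+L2 (α=3/5) → [1647/20, 2353/20, 361/4]
→ [82, 118, 90]

at x=3,y=2 over L1,L2,L3,L4,L5,L6:
L1 α=1: [123, 122, 139]
L2 α=3/4: [657/4, 47, 401/2]
L3 α=5/8: [4471/32, 1161/8, 3533/16]
L4 α=5/7: [2593/16, 3281/28, 4293/56]
L5 α=1/7: [8459/56, 12209/98, 14923/196]
L6 α=3/7: [15431/98, 55582/343, 19039/343]
→ [157, 162, 56]

at x=2,y=0 over L1,L2,L3,L4,L5,L6:
after L1 α=6/7: [558/7, 66/7, 330/7]
after L2 α=6/7: [3918/49, 7962/49, 8814/49]
after L3 α=1: [71, 119, 6]
after L4 α=3/4: [65, 581/4, 669/4]
after L5 α=1/8: [145/2, 4735/32, 4751/32]
after L6 α=1/2: [349/4, 10079/64, 10287/64]
rounded: [87, 157, 161]

query (2,0) [L1,L2,L3,L4,L5] — begin 0,0,0
after L1 α=6/7: [558/7, 66/7, 330/7]
after L2 α=6/7: [3918/49, 7962/49, 8814/49]
after L3 α=1: [71, 119, 6]
after L4 α=3/4: [65, 581/4, 669/4]
after L5 α=1/8: [145/2, 4735/32, 4751/32]
→ [72, 148, 148]


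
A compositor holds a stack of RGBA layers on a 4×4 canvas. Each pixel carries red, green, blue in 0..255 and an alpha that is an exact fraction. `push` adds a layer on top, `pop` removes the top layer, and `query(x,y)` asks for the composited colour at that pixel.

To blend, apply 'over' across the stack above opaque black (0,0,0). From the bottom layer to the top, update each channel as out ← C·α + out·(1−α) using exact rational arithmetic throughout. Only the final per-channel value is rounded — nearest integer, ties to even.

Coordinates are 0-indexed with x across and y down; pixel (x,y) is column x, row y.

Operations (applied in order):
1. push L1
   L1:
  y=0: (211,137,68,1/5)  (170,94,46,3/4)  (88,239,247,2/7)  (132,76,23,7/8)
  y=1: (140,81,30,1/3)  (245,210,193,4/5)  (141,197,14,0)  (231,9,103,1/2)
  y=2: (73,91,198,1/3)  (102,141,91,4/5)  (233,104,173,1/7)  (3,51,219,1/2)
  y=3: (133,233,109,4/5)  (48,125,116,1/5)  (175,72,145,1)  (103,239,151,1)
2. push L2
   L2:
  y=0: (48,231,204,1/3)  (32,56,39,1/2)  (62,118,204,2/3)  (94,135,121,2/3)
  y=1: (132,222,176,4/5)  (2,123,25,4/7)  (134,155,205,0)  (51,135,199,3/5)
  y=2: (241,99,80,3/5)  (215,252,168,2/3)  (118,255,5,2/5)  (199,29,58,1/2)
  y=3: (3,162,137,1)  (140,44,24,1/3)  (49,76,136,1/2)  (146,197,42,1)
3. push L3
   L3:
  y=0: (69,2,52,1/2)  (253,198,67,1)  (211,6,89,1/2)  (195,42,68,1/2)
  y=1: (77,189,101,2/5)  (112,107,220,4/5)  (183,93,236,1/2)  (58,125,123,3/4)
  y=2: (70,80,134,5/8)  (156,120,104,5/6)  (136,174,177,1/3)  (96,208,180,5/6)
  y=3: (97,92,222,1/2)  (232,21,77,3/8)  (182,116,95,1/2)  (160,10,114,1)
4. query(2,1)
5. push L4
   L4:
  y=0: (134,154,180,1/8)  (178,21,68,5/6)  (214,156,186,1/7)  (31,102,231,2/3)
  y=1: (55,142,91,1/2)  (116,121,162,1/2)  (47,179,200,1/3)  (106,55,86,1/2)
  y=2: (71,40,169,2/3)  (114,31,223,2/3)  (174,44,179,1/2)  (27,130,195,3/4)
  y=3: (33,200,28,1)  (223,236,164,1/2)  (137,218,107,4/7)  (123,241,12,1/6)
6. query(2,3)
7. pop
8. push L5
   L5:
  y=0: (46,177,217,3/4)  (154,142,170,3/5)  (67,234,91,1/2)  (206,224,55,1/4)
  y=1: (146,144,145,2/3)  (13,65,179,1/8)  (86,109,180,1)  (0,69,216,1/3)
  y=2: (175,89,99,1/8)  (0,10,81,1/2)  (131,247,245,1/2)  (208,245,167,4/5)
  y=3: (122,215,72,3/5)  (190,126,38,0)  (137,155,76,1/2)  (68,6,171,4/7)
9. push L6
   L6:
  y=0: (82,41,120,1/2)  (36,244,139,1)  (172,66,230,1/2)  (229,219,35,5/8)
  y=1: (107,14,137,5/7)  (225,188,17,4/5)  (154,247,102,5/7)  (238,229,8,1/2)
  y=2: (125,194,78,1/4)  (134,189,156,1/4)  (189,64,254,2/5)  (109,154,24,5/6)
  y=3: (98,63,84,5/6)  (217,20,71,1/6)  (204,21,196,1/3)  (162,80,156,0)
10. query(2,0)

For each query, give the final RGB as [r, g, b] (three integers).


(2,1) stack=L1,L2,L3; from [0,0,0]:
L1 α=0: [0, 0, 0]
L2 α=0: [0, 0, 0]
L3 α=1/2: [183/2, 93/2, 118]
→ [92, 46, 118]

at x=2,y=3 over L1,L2,L3,L4:
after L1 α=1: [175, 72, 145]
after L2 α=1/2: [112, 74, 281/2]
after L3 α=1/2: [147, 95, 471/4]
after L4 α=4/7: [989/7, 1157/7, 3125/28]
= [141, 165, 112]

(2,0) stack=L1,L2,L3,L5,L6; from [0,0,0]:
+L1 (α=2/7) → [176/7, 478/7, 494/7]
+L2 (α=2/3) → [348/7, 710/7, 3350/21]
+L3 (α=1/2) → [1825/14, 376/7, 5219/42]
+L5 (α=1/2) → [2763/28, 1007/7, 9041/84]
+L6 (α=1/2) → [7579/56, 1469/14, 28361/168]
→ [135, 105, 169]


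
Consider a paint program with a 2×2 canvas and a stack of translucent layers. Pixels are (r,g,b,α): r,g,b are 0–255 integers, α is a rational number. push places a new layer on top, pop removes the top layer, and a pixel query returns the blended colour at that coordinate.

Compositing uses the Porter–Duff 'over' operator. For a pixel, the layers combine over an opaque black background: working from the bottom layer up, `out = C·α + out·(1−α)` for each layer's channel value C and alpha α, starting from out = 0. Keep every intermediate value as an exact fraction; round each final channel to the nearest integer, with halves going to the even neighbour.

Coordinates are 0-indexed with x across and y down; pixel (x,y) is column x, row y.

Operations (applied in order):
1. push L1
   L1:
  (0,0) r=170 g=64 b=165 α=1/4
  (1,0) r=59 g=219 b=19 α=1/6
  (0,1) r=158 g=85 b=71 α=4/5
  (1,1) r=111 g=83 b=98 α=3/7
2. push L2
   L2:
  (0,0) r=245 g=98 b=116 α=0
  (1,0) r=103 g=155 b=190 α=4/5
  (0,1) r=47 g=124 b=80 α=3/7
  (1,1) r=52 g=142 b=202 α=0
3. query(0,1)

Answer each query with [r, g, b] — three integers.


(0,1) stack=L1,L2; from [0,0,0]:
L1 α=4/5: [632/5, 68, 284/5]
L2 α=3/7: [3233/35, 92, 2336/35]
rounded: [92, 92, 67]


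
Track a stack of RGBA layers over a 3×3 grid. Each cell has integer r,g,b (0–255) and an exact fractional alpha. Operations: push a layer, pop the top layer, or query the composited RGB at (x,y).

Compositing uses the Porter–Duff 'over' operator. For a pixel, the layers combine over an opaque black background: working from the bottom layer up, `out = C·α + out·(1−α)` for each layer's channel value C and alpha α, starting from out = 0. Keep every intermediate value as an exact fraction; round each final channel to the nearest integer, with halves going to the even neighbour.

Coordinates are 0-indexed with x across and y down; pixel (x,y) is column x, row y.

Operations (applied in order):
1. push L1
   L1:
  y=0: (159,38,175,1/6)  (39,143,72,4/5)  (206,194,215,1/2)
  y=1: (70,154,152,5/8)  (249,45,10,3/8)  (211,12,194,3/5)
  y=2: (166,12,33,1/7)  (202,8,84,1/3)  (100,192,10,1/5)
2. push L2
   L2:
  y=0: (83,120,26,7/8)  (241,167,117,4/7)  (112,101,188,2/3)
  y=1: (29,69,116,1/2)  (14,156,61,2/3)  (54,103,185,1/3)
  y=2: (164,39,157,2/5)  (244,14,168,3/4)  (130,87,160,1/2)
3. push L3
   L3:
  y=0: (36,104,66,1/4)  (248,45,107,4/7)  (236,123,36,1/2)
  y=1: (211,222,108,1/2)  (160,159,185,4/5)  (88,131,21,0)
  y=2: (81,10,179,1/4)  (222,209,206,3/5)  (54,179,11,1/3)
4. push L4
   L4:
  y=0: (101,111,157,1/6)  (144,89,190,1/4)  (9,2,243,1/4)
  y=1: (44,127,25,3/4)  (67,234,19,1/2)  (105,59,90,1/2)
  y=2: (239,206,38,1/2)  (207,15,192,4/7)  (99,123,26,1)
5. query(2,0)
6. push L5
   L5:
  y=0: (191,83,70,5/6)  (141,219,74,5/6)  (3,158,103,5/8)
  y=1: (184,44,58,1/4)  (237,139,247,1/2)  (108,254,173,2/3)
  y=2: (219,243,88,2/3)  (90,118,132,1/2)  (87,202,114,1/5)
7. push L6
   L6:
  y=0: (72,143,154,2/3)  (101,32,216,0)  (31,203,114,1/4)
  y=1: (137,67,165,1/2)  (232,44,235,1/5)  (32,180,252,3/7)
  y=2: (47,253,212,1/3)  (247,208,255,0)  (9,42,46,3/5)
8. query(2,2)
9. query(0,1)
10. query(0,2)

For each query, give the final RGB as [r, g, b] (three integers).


at x=2,y=0 over L1,L2,L3,L4:
L1 α=1/2: [103, 97, 215/2]
L2 α=2/3: [109, 299/3, 967/6]
L3 α=1/2: [345/2, 334/3, 1183/12]
L4 α=1/4: [1053/8, 84, 2155/16]
rounded: [132, 84, 135]

query (2,2) [L1,L2,L3,L4,L5,L6] — begin 0,0,0
+L1 (α=1/5) → [20, 192/5, 2]
+L2 (α=1/2) → [75, 627/10, 81]
+L3 (α=1/3) → [68, 1522/15, 173/3]
+L4 (α=1) → [99, 123, 26]
+L5 (α=1/5) → [483/5, 694/5, 218/5]
+L6 (α=3/5) → [1101/25, 2018/25, 1126/25]
→ [44, 81, 45]

query (0,1) [L1,L2,L3,L4,L5,L6] — begin 0,0,0
+L1 (α=5/8) → [175/4, 385/4, 95]
+L2 (α=1/2) → [291/8, 661/8, 211/2]
+L3 (α=1/2) → [1979/16, 2437/16, 427/4]
+L4 (α=3/4) → [4091/64, 8533/64, 727/16]
+L5 (α=1/4) → [24049/256, 28415/256, 3109/64]
+L6 (α=1/2) → [59121/512, 45567/512, 13669/128]
rounded: [115, 89, 107]

(0,2) stack=L1,L2,L3,L4,L5,L6; from [0,0,0]:
L1 α=1/7: [166/7, 12/7, 33/7]
L2 α=2/5: [2794/35, 582/35, 2297/35]
L3 α=1/4: [11217/140, 524/35, 3289/35]
L4 α=1/2: [44677/280, 3867/35, 4619/70]
L5 α=2/3: [167317/840, 6959/35, 16939/210]
L6 α=1/3: [187057/1260, 7591/35, 39199/315]
→ [148, 217, 124]


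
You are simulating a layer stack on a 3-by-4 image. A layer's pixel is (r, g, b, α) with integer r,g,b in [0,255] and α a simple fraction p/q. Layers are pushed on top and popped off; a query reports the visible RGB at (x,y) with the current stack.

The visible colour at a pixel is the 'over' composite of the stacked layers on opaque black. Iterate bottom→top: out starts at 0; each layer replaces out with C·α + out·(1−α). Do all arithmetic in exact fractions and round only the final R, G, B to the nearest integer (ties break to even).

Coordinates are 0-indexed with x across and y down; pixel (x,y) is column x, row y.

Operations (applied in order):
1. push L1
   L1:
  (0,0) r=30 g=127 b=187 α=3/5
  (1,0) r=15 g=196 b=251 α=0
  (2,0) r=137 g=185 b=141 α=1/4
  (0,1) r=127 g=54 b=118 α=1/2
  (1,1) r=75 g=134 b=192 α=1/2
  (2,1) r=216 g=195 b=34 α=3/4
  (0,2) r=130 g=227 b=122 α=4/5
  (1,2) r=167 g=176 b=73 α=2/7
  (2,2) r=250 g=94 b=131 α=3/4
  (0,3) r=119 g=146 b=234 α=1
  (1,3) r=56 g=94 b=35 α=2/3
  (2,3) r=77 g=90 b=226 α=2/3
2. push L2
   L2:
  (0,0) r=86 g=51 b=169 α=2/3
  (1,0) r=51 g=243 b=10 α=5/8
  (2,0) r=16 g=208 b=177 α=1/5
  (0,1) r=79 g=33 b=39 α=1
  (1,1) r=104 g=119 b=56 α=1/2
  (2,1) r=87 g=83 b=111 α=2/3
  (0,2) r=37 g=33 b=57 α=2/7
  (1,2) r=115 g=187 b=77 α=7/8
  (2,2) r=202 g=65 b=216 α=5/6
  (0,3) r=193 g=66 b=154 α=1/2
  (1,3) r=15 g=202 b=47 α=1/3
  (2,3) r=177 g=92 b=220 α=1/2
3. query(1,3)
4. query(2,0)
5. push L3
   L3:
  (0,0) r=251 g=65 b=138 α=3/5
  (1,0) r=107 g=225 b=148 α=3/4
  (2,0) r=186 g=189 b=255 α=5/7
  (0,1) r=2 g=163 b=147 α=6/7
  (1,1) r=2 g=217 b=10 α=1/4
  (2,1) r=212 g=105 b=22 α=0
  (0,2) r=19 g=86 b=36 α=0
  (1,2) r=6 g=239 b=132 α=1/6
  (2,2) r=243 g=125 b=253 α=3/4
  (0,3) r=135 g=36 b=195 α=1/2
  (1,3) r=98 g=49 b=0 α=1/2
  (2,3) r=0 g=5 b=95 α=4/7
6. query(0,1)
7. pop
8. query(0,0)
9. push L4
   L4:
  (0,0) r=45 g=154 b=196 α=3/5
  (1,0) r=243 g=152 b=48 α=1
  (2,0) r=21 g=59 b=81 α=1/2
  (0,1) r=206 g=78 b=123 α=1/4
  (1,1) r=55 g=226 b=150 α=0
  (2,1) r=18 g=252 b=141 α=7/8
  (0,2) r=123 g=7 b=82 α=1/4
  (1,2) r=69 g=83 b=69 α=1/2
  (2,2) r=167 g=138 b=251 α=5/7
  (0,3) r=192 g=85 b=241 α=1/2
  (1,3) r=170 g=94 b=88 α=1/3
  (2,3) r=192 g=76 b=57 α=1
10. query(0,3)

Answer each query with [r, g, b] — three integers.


query (1,3) [L1,L2] — begin 0,0,0
L1 α=2/3: [112/3, 188/3, 70/3]
L2 α=1/3: [269/9, 982/9, 281/9]
rounded: [30, 109, 31]

(2,0) stack=L1,L2; from [0,0,0]:
+L1 (α=1/4) → [137/4, 185/4, 141/4]
+L2 (α=1/5) → [153/5, 393/5, 318/5]
→ [31, 79, 64]

query (0,1) [L1,L2,L3] — begin 0,0,0
+L1 (α=1/2) → [127/2, 27, 59]
+L2 (α=1) → [79, 33, 39]
+L3 (α=6/7) → [13, 1011/7, 921/7]
→ [13, 144, 132]

at x=0,y=0 over L1,L2:
L1 α=3/5: [18, 381/5, 561/5]
L2 α=2/3: [190/3, 297/5, 2251/15]
rounded: [63, 59, 150]

(0,3) stack=L1,L2,L4; from [0,0,0]:
L1 α=1: [119, 146, 234]
L2 α=1/2: [156, 106, 194]
L4 α=1/2: [174, 191/2, 435/2]
= [174, 96, 218]


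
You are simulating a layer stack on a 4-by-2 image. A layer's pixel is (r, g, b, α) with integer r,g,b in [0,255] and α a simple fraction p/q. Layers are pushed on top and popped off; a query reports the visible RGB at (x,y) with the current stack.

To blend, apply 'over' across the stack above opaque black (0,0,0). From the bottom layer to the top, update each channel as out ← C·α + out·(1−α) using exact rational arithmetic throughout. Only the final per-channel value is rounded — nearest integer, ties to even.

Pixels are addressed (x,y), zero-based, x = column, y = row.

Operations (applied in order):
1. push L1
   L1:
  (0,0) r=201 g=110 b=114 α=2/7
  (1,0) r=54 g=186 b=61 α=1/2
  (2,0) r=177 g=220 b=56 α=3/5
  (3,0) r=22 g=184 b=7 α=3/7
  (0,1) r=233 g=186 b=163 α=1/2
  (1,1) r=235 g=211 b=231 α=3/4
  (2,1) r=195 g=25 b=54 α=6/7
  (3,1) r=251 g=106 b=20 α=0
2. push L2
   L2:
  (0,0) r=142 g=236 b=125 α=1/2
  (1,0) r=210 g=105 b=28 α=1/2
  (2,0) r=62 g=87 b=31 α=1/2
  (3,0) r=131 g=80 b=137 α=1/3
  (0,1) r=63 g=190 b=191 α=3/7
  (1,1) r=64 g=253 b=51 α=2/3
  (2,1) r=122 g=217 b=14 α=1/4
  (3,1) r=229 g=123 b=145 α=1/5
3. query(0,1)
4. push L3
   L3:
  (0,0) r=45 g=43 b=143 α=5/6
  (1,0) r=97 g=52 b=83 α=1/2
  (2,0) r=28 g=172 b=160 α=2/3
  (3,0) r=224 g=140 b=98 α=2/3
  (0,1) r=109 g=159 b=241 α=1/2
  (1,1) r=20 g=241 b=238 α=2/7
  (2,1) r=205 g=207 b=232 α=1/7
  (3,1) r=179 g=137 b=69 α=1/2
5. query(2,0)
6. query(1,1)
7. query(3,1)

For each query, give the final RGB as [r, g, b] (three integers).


(0,1) stack=L1,L2; from [0,0,0]:
after L1 α=1/2: [233/2, 93, 163/2]
after L2 α=3/7: [655/7, 942/7, 899/7]
rounded: [94, 135, 128]

(2,0) stack=L1,L2,L3; from [0,0,0]:
+L1 (α=3/5) → [531/5, 132, 168/5]
+L2 (α=1/2) → [841/10, 219/2, 323/10]
+L3 (α=2/3) → [467/10, 907/6, 3523/30]
rounded: [47, 151, 117]

query (1,1) [L1,L2,L3] — begin 0,0,0
L1 α=3/4: [705/4, 633/4, 693/4]
L2 α=2/3: [1217/12, 2657/12, 367/4]
L3 α=2/7: [6565/84, 19069/84, 3739/28]
rounded: [78, 227, 134]

(3,1) stack=L1,L2,L3; from [0,0,0]:
L1 α=0: [0, 0, 0]
L2 α=1/5: [229/5, 123/5, 29]
L3 α=1/2: [562/5, 404/5, 49]
→ [112, 81, 49]


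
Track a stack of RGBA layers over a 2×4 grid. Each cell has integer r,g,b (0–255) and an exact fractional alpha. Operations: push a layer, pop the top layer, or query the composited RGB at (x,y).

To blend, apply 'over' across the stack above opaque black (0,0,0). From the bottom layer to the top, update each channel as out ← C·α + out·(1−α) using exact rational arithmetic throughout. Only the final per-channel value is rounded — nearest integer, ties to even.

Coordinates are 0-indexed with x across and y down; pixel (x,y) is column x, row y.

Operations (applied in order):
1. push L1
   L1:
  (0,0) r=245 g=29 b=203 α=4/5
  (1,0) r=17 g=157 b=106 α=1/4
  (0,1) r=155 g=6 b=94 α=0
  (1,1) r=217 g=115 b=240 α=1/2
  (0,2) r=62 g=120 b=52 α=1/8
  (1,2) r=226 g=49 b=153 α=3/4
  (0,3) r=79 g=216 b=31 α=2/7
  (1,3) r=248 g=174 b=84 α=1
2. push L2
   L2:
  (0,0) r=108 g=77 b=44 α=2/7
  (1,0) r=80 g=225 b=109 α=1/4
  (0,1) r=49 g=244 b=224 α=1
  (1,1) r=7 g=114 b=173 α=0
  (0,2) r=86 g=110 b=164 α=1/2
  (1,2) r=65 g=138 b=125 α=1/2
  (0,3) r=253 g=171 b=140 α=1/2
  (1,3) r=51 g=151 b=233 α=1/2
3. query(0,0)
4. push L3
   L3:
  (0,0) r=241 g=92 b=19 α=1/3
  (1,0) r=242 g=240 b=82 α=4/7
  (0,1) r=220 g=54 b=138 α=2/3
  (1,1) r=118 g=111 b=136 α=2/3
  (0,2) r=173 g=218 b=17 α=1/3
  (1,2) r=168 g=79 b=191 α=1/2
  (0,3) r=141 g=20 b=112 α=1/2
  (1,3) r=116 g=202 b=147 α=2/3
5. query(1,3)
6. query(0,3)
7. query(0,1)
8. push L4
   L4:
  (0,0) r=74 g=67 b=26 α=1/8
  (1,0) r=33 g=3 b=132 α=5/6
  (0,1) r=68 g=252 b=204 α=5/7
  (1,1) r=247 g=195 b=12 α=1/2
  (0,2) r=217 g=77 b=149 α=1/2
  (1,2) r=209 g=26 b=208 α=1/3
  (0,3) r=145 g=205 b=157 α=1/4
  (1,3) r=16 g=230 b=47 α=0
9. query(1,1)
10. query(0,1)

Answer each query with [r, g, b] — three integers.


(0,0) stack=L1,L2; from [0,0,0]:
L1 α=4/5: [196, 116/5, 812/5]
L2 α=2/7: [1196/7, 270/7, 900/7]
→ [171, 39, 129]

(1,3) stack=L1,L2,L3; from [0,0,0]:
+L1 (α=1) → [248, 174, 84]
+L2 (α=1/2) → [299/2, 325/2, 317/2]
+L3 (α=2/3) → [763/6, 1133/6, 905/6]
→ [127, 189, 151]

at x=0,y=3 over L1,L2,L3:
after L1 α=2/7: [158/7, 432/7, 62/7]
after L2 α=1/2: [1929/14, 1629/14, 521/7]
after L3 α=1/2: [3903/28, 1909/28, 1305/14]
= [139, 68, 93]

(0,1) stack=L1,L2,L3; from [0,0,0]:
after L1 α=0: [0, 0, 0]
after L2 α=1: [49, 244, 224]
after L3 α=2/3: [163, 352/3, 500/3]
= [163, 117, 167]

(1,1) stack=L1,L2,L3,L4; from [0,0,0]:
L1 α=1/2: [217/2, 115/2, 120]
L2 α=0: [217/2, 115/2, 120]
L3 α=2/3: [689/6, 559/6, 392/3]
L4 α=1/2: [2171/12, 1729/12, 214/3]
= [181, 144, 71]

query (0,1) [L1,L2,L3,L4] — begin 0,0,0
after L1 α=0: [0, 0, 0]
after L2 α=1: [49, 244, 224]
after L3 α=2/3: [163, 352/3, 500/3]
after L4 α=5/7: [666/7, 4484/21, 580/3]
= [95, 214, 193]


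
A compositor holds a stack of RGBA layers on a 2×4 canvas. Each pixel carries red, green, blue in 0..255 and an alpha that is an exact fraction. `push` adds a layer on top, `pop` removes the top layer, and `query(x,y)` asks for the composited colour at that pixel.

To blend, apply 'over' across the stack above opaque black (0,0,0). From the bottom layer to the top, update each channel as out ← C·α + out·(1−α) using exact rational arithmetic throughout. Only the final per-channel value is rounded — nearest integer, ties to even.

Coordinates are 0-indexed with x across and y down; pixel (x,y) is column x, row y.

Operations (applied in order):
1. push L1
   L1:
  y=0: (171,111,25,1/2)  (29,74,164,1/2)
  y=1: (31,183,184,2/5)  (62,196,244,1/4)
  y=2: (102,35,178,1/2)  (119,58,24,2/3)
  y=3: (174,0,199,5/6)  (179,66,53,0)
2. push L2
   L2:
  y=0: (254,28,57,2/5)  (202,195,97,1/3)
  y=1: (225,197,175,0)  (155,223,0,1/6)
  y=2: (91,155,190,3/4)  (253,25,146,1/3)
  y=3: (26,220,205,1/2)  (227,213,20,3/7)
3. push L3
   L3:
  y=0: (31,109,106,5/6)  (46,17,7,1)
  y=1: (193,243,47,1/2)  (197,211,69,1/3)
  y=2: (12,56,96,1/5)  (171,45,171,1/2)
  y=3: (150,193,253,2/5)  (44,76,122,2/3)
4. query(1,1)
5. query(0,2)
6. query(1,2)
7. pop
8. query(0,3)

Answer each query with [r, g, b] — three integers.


(1,1) stack=L1,L2,L3; from [0,0,0]:
+L1 (α=1/4) → [31/2, 49, 61]
+L2 (α=1/6) → [155/4, 78, 305/6]
+L3 (α=1/3) → [183/2, 367/3, 512/9]
= [92, 122, 57]

query (0,2) [L1,L2,L3] — begin 0,0,0
+L1 (α=1/2) → [51, 35/2, 89]
+L2 (α=3/4) → [81, 965/8, 659/4]
+L3 (α=1/5) → [336/5, 1077/10, 151]
→ [67, 108, 151]

(1,2) stack=L1,L2,L3; from [0,0,0]:
+L1 (α=2/3) → [238/3, 116/3, 16]
+L2 (α=1/3) → [1235/9, 307/9, 178/3]
+L3 (α=1/2) → [1387/9, 356/9, 691/6]
rounded: [154, 40, 115]

at x=0,y=3 over L1,L2:
+L1 (α=5/6) → [145, 0, 995/6]
+L2 (α=1/2) → [171/2, 110, 2225/12]
→ [86, 110, 185]


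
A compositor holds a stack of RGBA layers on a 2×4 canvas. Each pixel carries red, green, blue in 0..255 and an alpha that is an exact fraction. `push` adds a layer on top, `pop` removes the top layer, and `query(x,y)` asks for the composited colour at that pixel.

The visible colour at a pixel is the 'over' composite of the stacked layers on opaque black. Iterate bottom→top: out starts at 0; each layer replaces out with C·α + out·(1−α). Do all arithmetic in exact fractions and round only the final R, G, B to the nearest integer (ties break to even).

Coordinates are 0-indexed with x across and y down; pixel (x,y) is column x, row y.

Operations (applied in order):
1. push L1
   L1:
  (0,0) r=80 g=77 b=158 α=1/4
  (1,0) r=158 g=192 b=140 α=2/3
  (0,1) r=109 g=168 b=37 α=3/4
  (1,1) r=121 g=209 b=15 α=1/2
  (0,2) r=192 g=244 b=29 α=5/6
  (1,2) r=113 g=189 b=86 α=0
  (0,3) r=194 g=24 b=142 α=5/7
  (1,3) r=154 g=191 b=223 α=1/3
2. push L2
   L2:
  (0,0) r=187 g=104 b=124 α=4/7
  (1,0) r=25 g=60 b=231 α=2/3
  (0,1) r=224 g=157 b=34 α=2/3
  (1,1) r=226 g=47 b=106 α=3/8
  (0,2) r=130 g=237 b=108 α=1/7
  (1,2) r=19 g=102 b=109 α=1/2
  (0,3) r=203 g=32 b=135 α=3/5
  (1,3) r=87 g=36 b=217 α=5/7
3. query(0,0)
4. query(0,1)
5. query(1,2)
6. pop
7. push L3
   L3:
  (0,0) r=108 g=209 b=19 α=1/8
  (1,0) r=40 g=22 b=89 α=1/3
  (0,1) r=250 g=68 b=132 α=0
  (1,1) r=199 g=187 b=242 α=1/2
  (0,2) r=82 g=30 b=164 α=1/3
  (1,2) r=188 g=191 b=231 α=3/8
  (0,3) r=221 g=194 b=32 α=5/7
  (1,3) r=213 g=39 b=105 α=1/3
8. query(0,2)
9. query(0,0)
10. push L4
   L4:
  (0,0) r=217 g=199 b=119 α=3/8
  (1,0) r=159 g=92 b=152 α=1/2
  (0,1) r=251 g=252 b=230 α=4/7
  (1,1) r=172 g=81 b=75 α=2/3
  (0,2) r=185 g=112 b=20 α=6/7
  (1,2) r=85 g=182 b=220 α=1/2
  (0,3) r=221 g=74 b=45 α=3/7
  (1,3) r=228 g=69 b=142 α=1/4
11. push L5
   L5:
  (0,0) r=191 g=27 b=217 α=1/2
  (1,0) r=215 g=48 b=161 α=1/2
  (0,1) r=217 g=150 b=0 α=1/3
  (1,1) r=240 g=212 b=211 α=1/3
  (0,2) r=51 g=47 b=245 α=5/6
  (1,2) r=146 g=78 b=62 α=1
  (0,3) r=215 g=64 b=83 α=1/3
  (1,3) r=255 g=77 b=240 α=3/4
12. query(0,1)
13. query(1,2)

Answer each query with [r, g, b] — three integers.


(0,0) stack=L1,L2; from [0,0,0]:
+L1 (α=1/4) → [20, 77/4, 79/2]
+L2 (α=4/7) → [808/7, 1895/28, 1229/14]
rounded: [115, 68, 88]

at x=0,y=1 over L1,L2:
after L1 α=3/4: [327/4, 126, 111/4]
after L2 α=2/3: [2119/12, 440/3, 383/12]
rounded: [177, 147, 32]

at x=1,y=2 over L1,L2:
after L1 α=0: [0, 0, 0]
after L2 α=1/2: [19/2, 51, 109/2]
= [10, 51, 54]

query (0,2) [L1,L3] — begin 0,0,0
L1 α=5/6: [160, 610/3, 145/6]
L3 α=1/3: [134, 1310/9, 637/9]
→ [134, 146, 71]

query (0,0) [L1,L3] — begin 0,0,0
L1 α=1/4: [20, 77/4, 79/2]
L3 α=1/8: [31, 1375/32, 591/16]
→ [31, 43, 37]

at x=0,y=1 over L1,L3,L4,L5:
+L1 (α=3/4) → [327/4, 126, 111/4]
+L3 (α=0) → [327/4, 126, 111/4]
+L4 (α=4/7) → [4997/28, 198, 4013/28]
+L5 (α=1/3) → [8035/42, 182, 4013/42]
= [191, 182, 96]

(1,2) stack=L1,L3,L4,L5; from [0,0,0]:
+L1 (α=0) → [0, 0, 0]
+L3 (α=3/8) → [141/2, 573/8, 693/8]
+L4 (α=1/2) → [311/4, 2029/16, 2453/16]
+L5 (α=1) → [146, 78, 62]
→ [146, 78, 62]


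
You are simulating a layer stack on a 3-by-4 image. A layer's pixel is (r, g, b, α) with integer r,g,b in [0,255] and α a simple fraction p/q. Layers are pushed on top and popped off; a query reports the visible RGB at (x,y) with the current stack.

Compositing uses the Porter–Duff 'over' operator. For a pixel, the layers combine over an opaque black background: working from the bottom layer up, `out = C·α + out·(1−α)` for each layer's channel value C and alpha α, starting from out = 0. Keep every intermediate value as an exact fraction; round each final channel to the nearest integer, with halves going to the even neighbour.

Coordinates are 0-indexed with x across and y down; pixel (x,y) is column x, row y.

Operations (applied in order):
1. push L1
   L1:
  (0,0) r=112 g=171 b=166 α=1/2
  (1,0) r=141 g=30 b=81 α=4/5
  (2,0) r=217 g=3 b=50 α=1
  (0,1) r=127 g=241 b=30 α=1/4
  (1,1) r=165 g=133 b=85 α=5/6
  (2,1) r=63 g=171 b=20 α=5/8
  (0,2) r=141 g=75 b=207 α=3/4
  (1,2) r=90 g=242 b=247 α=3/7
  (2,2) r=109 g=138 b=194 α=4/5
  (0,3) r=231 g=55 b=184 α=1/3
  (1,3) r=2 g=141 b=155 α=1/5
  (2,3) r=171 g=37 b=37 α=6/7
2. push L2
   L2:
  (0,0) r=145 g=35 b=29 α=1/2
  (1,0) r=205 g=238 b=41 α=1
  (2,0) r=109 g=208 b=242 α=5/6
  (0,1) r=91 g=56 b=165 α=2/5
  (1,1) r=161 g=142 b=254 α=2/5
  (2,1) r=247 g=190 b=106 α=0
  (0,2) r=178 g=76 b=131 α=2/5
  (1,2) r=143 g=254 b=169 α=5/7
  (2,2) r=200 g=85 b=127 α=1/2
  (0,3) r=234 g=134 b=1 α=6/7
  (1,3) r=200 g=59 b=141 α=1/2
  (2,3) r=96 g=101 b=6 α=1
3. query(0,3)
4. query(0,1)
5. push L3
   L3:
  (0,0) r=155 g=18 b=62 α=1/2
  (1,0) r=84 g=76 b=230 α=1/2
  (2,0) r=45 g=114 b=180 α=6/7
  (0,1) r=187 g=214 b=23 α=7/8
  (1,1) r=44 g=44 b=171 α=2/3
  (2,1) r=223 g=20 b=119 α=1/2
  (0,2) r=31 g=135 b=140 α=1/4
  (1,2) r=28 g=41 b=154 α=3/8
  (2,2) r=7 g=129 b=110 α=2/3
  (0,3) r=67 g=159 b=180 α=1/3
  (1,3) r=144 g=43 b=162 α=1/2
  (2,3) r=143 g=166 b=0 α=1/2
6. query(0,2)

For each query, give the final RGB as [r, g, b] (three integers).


at x=0,y=3 over L1,L2:
after L1 α=1/3: [77, 55/3, 184/3]
after L2 α=6/7: [1481/7, 2467/21, 202/21]
→ [212, 117, 10]

(0,1) stack=L1,L2; from [0,0,0]:
after L1 α=1/4: [127/4, 241/4, 15/2]
after L2 α=2/5: [1109/20, 1171/20, 141/2]
rounded: [55, 59, 70]

query (0,2) [L1,L2,L3] — begin 0,0,0
after L1 α=3/4: [423/4, 225/4, 621/4]
after L2 α=2/5: [2693/20, 1283/20, 2911/20]
after L3 α=1/4: [8699/80, 6549/80, 11533/80]
→ [109, 82, 144]


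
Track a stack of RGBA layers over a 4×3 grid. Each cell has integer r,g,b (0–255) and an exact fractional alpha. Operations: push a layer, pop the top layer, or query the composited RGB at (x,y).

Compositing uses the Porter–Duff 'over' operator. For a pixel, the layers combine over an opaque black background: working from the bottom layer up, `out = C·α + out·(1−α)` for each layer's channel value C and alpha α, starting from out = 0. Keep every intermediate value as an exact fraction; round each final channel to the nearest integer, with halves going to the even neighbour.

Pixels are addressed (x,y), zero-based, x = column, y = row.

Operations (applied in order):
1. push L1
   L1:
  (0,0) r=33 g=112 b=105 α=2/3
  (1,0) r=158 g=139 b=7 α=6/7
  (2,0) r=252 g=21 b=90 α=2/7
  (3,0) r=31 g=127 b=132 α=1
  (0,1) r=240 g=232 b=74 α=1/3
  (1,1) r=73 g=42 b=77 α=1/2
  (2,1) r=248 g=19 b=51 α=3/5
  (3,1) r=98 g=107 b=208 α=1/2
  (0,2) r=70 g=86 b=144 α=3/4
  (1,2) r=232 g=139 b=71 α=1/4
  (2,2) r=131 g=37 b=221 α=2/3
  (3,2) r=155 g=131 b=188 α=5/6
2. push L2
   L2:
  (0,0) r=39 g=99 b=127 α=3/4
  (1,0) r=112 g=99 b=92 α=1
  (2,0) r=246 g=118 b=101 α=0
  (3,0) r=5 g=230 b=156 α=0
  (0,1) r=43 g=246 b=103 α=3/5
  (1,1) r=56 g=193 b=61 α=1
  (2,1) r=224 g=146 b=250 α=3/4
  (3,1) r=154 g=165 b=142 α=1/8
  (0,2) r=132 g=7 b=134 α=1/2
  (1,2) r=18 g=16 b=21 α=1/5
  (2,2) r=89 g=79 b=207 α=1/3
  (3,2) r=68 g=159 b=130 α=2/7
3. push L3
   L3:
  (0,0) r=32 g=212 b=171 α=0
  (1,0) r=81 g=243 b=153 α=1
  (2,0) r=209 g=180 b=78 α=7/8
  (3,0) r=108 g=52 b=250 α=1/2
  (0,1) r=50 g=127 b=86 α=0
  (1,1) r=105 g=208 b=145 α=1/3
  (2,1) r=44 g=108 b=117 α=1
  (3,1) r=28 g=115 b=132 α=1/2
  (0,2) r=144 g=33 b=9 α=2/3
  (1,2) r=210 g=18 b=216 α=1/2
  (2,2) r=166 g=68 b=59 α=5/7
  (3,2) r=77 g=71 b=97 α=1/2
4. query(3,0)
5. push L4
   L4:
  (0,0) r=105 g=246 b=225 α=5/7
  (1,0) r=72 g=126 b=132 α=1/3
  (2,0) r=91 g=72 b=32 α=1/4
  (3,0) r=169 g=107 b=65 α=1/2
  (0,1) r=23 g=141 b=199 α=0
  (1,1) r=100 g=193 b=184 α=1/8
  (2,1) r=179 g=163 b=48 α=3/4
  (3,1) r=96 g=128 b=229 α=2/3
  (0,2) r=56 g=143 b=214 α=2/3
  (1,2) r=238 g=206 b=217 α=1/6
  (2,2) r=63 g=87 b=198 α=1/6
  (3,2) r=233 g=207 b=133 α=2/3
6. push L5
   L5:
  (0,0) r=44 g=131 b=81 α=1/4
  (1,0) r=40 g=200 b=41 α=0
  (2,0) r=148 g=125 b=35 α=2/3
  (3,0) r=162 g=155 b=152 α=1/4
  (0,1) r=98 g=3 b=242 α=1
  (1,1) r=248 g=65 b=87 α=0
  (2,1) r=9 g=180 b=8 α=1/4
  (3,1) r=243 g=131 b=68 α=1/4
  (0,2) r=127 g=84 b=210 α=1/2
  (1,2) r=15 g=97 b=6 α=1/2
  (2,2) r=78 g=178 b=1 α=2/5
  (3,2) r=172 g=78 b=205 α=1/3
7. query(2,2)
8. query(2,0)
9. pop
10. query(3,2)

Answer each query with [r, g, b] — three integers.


query (3,0) [L1,L2,L3] — begin 0,0,0
L1 α=1: [31, 127, 132]
L2 α=0: [31, 127, 132]
L3 α=1/2: [139/2, 179/2, 191]
→ [70, 90, 191]

(2,2) stack=L1,L2,L3,L4,L5; from [0,0,0]:
after L1 α=2/3: [262/3, 74/3, 442/3]
after L2 α=1/3: [791/9, 385/9, 1505/9]
after L3 α=5/7: [9052/63, 3830/63, 5665/63]
after L4 α=1/6: [49229/378, 24631/378, 40799/378]
after L5 α=2/5: [13777/126, 69487/630, 41051/630]
rounded: [109, 110, 65]

(2,0) stack=L1,L2,L3,L4,L5; from [0,0,0]:
after L1 α=2/7: [72, 6, 180/7]
after L2 α=0: [72, 6, 180/7]
after L3 α=7/8: [1535/8, 633/4, 2001/28]
after L4 α=1/4: [5333/32, 2187/16, 6899/112]
after L5 α=2/3: [4935/32, 6187/48, 4913/112]
rounded: [154, 129, 44]

query (3,2) [L1,L2,L3,L4] — begin 0,0,0
L1 α=5/6: [775/6, 655/6, 470/3]
L2 α=2/7: [4691/42, 5183/42, 3130/21]
L3 α=1/2: [7925/84, 8165/84, 5167/42]
L4 α=2/3: [47069/252, 42941/252, 16339/126]
→ [187, 170, 130]
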